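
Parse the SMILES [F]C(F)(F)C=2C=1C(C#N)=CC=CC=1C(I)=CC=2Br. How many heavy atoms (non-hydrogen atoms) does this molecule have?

Every atom symbol written in the SMILES (organic subset) is one heavy atom; implicit H are not written.
Heavy atoms by element → Br:1, C:12, F:3, I:1, N:1.
Total: 18.

18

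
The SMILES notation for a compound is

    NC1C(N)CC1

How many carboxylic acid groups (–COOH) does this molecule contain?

0

Scan the SMILES for the carboxylic acid motif — none present.
Groups that are present: 2 primary amine.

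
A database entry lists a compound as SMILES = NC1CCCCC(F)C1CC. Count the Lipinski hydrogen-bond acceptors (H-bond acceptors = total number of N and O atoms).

N atoms: 1; O atoms: 0.
Lipinski HBA = 1 + 0 = 1.

1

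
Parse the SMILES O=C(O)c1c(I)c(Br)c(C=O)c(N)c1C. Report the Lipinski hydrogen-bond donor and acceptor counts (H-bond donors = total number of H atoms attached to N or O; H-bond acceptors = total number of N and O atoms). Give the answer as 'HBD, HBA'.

Donors: find every N or O and count the H atoms it carries.
  atom 1 (O): bond orders sum to 2 → 0 H
  atom 3 (O): bond orders sum to 1 → 1 H
  atom 11 (O): bond orders sum to 2 → 0 H
  atom 13 (N): bond orders sum to 1 → 2 H
Lipinski HBD = 3.
Acceptors: N atoms = 1, O atoms = 3 → HBA = 4.

3, 4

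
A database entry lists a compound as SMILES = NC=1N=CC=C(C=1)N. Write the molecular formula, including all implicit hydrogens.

Walk through each heavy atom and fill implicit hydrogens from standard valence (C 4, N 3, O 2, S 2, halogen 1):
  atom 1: N, bond orders sum to 1 (valence 3) → 2 H
  atom 2: C, bond orders sum to 4 (valence 4) → 0 H
  atom 3: N, bond orders sum to 3 (valence 3) → 0 H
  atom 4: C, bond orders sum to 3 (valence 4) → 1 H
  atom 5: C, bond orders sum to 3 (valence 4) → 1 H
  atom 6: C, bond orders sum to 4 (valence 4) → 0 H
  atom 7: C, bond orders sum to 3 (valence 4) → 1 H
  atom 8: N, bond orders sum to 1 (valence 3) → 2 H
Totals → C:5, H:7, N:3.

C5H7N3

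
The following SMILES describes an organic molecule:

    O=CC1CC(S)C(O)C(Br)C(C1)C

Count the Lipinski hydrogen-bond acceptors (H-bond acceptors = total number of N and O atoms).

N atoms: 0; O atoms: 2.
Lipinski HBA = 0 + 2 = 2.

2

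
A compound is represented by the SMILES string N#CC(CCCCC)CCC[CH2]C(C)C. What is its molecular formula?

C14H27N

Walk through each heavy atom and fill implicit hydrogens from standard valence (C 4, N 3, O 2, S 2, halogen 1):
  atom 1: N, bond orders sum to 3 (valence 3) → 0 H
  atom 2: C, bond orders sum to 4 (valence 4) → 0 H
  atom 3: C, bond orders sum to 3 (valence 4) → 1 H
  atom 4: C, bond orders sum to 2 (valence 4) → 2 H
  atom 5: C, bond orders sum to 2 (valence 4) → 2 H
  atom 6: C, bond orders sum to 2 (valence 4) → 2 H
  atom 7: C, bond orders sum to 2 (valence 4) → 2 H
  atom 8: C, bond orders sum to 1 (valence 4) → 3 H
  atom 9: C, bond orders sum to 2 (valence 4) → 2 H
  atom 10: C, bond orders sum to 2 (valence 4) → 2 H
  atom 11: C, bond orders sum to 2 (valence 4) → 2 H
  atom 12: C with explicit H count 2
  atom 13: C, bond orders sum to 3 (valence 4) → 1 H
  atom 14: C, bond orders sum to 1 (valence 4) → 3 H
  atom 15: C, bond orders sum to 1 (valence 4) → 3 H
Totals → C:14, H:27, N:1.
In Hill order: C14H27N.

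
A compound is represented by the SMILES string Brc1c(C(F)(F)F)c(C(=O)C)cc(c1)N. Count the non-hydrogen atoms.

Every atom symbol written in the SMILES (organic subset) is one heavy atom; implicit H are not written.
Heavy atoms by element → Br:1, C:9, F:3, N:1, O:1.
Total: 15.

15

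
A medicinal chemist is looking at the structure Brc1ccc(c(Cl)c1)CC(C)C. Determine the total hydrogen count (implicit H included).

12

Walk through each heavy atom and fill implicit hydrogens from standard valence (C 4, N 3, O 2, S 2, halogen 1); for lowercase aromatic atoms, an aromatic c carries 1 H when it has two neighbours and 0 H with three, and aromatic n carries 0 H:
  atom 1: Br (halogen, monovalent) → 0 H
  atom 2: aromatic c, 3 neighbours → 0 H
  atom 3: aromatic c, 2 neighbours → 1 H
  atom 4: aromatic c, 2 neighbours → 1 H
  atom 5: aromatic c, 3 neighbours → 0 H
  atom 6: aromatic c, 3 neighbours → 0 H
  atom 7: Cl (halogen, monovalent) → 0 H
  atom 8: aromatic c, 2 neighbours → 1 H
  atom 9: C, bond orders sum to 2 (valence 4) → 2 H
  atom 10: C, bond orders sum to 3 (valence 4) → 1 H
  atom 11: C, bond orders sum to 1 (valence 4) → 3 H
  atom 12: C, bond orders sum to 1 (valence 4) → 3 H
Total hydrogens: 12.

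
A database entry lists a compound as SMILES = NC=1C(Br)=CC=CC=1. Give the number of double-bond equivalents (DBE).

4

Degree of unsaturation = (number of rings) + (number of π bonds).
Ring closures in the SMILES: 1.
π bonds: 3 double bonds (each 1 DoU) → 3 DoU from unsaturation.
Total DoU = 1 + 3 = 4.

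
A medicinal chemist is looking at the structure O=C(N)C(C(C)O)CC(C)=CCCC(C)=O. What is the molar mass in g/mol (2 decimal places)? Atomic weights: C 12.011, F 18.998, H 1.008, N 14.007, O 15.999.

First, the molecular formula is C12H21NO3 (counting implicit H from valence).
  C: 12 × 12.011 = 144.132
  H: 21 × 1.008 = 21.168
  N: 1 × 14.007 = 14.007
  O: 3 × 15.999 = 47.997
Sum: 12×12.011 + 21×1.008 + 1×14.007 + 3×15.999 = 227.304 → 227.30 g/mol.

227.30 g/mol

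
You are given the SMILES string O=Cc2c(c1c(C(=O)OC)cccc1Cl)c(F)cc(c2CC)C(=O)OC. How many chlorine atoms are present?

1

Scan the SMILES for Cl atoms (remember two-letter symbols like Cl and Br are single atoms).
Chlorine count: 1.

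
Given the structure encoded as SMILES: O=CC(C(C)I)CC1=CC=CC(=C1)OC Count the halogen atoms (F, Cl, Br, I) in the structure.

Halogen atoms appear at heavy-atom position 6 (1×I).
Other groups present: 1 aldehyde, 1 ether.
Halogen count: 1.

1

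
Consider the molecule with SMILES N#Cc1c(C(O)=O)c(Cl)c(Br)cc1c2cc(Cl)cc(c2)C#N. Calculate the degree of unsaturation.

13

Molecular formula: C15H5BrCl2N2O2.
DoU = (2C + 2 + N − H − X) / 2, where X is the halogen count and O/S are ignored.
    = (2·15 + 2 + 2 − 5 − 3) / 2 = 26 / 2 = 13.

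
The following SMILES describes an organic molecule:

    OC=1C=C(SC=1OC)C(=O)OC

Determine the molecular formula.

C7H8O4S

Walk through each heavy atom and fill implicit hydrogens from standard valence (C 4, N 3, O 2, S 2, halogen 1):
  atom 1: O, bond orders sum to 1 (valence 2) → 1 H
  atom 2: C, bond orders sum to 4 (valence 4) → 0 H
  atom 3: C, bond orders sum to 3 (valence 4) → 1 H
  atom 4: C, bond orders sum to 4 (valence 4) → 0 H
  atom 5: S, bond orders sum to 2 (valence 2) → 0 H
  atom 6: C, bond orders sum to 4 (valence 4) → 0 H
  atom 7: O, bond orders sum to 2 (valence 2) → 0 H
  atom 8: C, bond orders sum to 1 (valence 4) → 3 H
  atom 9: C, bond orders sum to 4 (valence 4) → 0 H
  atom 10: O, bond orders sum to 2 (valence 2) → 0 H
  atom 11: O, bond orders sum to 2 (valence 2) → 0 H
  atom 12: C, bond orders sum to 1 (valence 4) → 3 H
Totals → C:7, H:8, O:4, S:1.
In Hill order: C7H8O4S.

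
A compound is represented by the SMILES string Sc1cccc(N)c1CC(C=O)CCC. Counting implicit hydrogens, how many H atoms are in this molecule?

Walk through each heavy atom and fill implicit hydrogens from standard valence (C 4, N 3, O 2, S 2, halogen 1); for lowercase aromatic atoms, an aromatic c carries 1 H when it has two neighbours and 0 H with three, and aromatic n carries 0 H:
  atom 1: S, bond orders sum to 1 (valence 2) → 1 H
  atom 2: aromatic c, 3 neighbours → 0 H
  atom 3: aromatic c, 2 neighbours → 1 H
  atom 4: aromatic c, 2 neighbours → 1 H
  atom 5: aromatic c, 2 neighbours → 1 H
  atom 6: aromatic c, 3 neighbours → 0 H
  atom 7: N, bond orders sum to 1 (valence 3) → 2 H
  atom 8: aromatic c, 3 neighbours → 0 H
  atom 9: C, bond orders sum to 2 (valence 4) → 2 H
  atom 10: C, bond orders sum to 3 (valence 4) → 1 H
  atom 11: C, bond orders sum to 3 (valence 4) → 1 H
  atom 12: O, bond orders sum to 2 (valence 2) → 0 H
  atom 13: C, bond orders sum to 2 (valence 4) → 2 H
  atom 14: C, bond orders sum to 2 (valence 4) → 2 H
  atom 15: C, bond orders sum to 1 (valence 4) → 3 H
Total hydrogens: 17.

17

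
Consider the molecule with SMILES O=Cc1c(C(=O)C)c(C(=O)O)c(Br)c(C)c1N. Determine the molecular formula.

C11H10BrNO4

Walk through each heavy atom and fill implicit hydrogens from standard valence (C 4, N 3, O 2, S 2, halogen 1); for lowercase aromatic atoms, an aromatic c carries 1 H when it has two neighbours and 0 H with three, and aromatic n carries 0 H:
  atom 1: O, bond orders sum to 2 (valence 2) → 0 H
  atom 2: C, bond orders sum to 3 (valence 4) → 1 H
  atom 3: aromatic c, 3 neighbours → 0 H
  atom 4: aromatic c, 3 neighbours → 0 H
  atom 5: C, bond orders sum to 4 (valence 4) → 0 H
  atom 6: O, bond orders sum to 2 (valence 2) → 0 H
  atom 7: C, bond orders sum to 1 (valence 4) → 3 H
  atom 8: aromatic c, 3 neighbours → 0 H
  atom 9: C, bond orders sum to 4 (valence 4) → 0 H
  atom 10: O, bond orders sum to 2 (valence 2) → 0 H
  atom 11: O, bond orders sum to 1 (valence 2) → 1 H
  atom 12: aromatic c, 3 neighbours → 0 H
  atom 13: Br (halogen, monovalent) → 0 H
  atom 14: aromatic c, 3 neighbours → 0 H
  atom 15: C, bond orders sum to 1 (valence 4) → 3 H
  atom 16: aromatic c, 3 neighbours → 0 H
  atom 17: N, bond orders sum to 1 (valence 3) → 2 H
Totals → C:11, H:10, Br:1, N:1, O:4.
In Hill order: C11H10BrNO4.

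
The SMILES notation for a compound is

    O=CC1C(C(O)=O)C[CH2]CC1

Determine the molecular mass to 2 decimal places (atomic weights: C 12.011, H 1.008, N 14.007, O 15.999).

156.18 g/mol

First, the molecular formula is C8H12O3 (counting implicit H from valence).
  C: 8 × 12.011 = 96.088
  H: 12 × 1.008 = 12.096
  O: 3 × 15.999 = 47.997
Sum: 8×12.011 + 12×1.008 + 3×15.999 = 156.181 → 156.18 g/mol.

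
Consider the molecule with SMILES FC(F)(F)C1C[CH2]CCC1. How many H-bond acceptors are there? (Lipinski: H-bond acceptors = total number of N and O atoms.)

N atoms: 0; O atoms: 0.
Lipinski HBA = 0 + 0 = 0.

0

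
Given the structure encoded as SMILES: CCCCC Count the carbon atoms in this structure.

Count every carbon token in the SMILES (each C, including those in ring-closure positions and inside branches).
Carbon count: 5.

5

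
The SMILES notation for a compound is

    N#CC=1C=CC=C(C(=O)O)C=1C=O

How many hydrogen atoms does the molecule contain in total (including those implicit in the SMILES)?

Walk through each heavy atom and fill implicit hydrogens from standard valence (C 4, N 3, O 2, S 2, halogen 1):
  atom 1: N, bond orders sum to 3 (valence 3) → 0 H
  atom 2: C, bond orders sum to 4 (valence 4) → 0 H
  atom 3: C, bond orders sum to 4 (valence 4) → 0 H
  atom 4: C, bond orders sum to 3 (valence 4) → 1 H
  atom 5: C, bond orders sum to 3 (valence 4) → 1 H
  atom 6: C, bond orders sum to 3 (valence 4) → 1 H
  atom 7: C, bond orders sum to 4 (valence 4) → 0 H
  atom 8: C, bond orders sum to 4 (valence 4) → 0 H
  atom 9: O, bond orders sum to 2 (valence 2) → 0 H
  atom 10: O, bond orders sum to 1 (valence 2) → 1 H
  atom 11: C, bond orders sum to 4 (valence 4) → 0 H
  atom 12: C, bond orders sum to 3 (valence 4) → 1 H
  atom 13: O, bond orders sum to 2 (valence 2) → 0 H
Total hydrogens: 5.

5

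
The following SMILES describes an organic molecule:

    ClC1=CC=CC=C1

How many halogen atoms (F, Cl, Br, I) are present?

1

Halogen atoms appear at heavy-atom position 1 (1×Cl).
Halogen count: 1.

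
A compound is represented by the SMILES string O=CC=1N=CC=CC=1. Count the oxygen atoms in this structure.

1

Scan the SMILES for O atoms (remember two-letter symbols like Cl and Br are single atoms).
Oxygen count: 1.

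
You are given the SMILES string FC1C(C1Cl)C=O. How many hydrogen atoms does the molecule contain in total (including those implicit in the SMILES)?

Walk through each heavy atom and fill implicit hydrogens from standard valence (C 4, N 3, O 2, S 2, halogen 1):
  atom 1: F (halogen, monovalent) → 0 H
  atom 2: C, bond orders sum to 3 (valence 4) → 1 H
  atom 3: C, bond orders sum to 3 (valence 4) → 1 H
  atom 4: C, bond orders sum to 3 (valence 4) → 1 H
  atom 5: Cl (halogen, monovalent) → 0 H
  atom 6: C, bond orders sum to 3 (valence 4) → 1 H
  atom 7: O, bond orders sum to 2 (valence 2) → 0 H
Total hydrogens: 4.

4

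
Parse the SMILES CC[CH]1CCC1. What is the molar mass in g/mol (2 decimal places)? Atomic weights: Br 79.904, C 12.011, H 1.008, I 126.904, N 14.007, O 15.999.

84.16 g/mol

First, the molecular formula is C6H12 (counting implicit H from valence).
  C: 6 × 12.011 = 72.066
  H: 12 × 1.008 = 12.096
Sum: 6×12.011 + 12×1.008 = 84.162 → 84.16 g/mol.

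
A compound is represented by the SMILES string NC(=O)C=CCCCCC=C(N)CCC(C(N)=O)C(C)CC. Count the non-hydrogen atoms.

Every atom symbol written in the SMILES (organic subset) is one heavy atom; implicit H are not written.
Heavy atoms by element → C:17, N:3, O:2.
Total: 22.

22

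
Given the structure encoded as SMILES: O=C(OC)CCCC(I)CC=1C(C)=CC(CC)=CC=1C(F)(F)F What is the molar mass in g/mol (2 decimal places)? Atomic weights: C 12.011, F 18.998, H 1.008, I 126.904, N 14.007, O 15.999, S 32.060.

442.26 g/mol

First, the molecular formula is C17H22F3IO2 (counting implicit H from valence).
  C: 17 × 12.011 = 204.187
  F: 3 × 18.998 = 56.994
  H: 22 × 1.008 = 22.176
  I: 1 × 126.904 = 126.904
  O: 2 × 15.999 = 31.998
Sum: 17×12.011 + 3×18.998 + 22×1.008 + 1×126.904 + 2×15.999 = 442.259 → 442.26 g/mol.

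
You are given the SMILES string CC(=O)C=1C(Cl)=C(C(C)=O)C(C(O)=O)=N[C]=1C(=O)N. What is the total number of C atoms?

11

Count every carbon token in the SMILES (each C, including those in ring-closure positions and inside branches).
Carbon count: 11.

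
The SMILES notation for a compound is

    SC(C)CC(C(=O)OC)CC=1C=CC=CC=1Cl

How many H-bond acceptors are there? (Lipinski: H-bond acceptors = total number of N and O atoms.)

N atoms: 0; O atoms: 2.
Lipinski HBA = 0 + 2 = 2.

2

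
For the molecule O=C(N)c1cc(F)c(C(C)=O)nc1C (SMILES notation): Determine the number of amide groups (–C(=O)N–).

1

The amide motif appears at heavy-atom position 2 in the SMILES.
Other groups present: 1 ketone.
Amide count: 1.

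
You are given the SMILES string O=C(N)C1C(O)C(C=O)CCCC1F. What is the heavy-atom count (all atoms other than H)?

14

Every atom symbol written in the SMILES (organic subset) is one heavy atom; implicit H are not written.
Heavy atoms by element → C:9, F:1, N:1, O:3.
Total: 14.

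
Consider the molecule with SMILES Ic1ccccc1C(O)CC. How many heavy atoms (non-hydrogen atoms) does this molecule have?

Every atom symbol written in the SMILES (organic subset) is one heavy atom; implicit H are not written.
Heavy atoms by element → C:9, I:1, O:1.
Total: 11.

11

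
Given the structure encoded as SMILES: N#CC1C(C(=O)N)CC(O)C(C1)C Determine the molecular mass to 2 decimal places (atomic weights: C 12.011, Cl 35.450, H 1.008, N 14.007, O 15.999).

182.22 g/mol

First, the molecular formula is C9H14N2O2 (counting implicit H from valence).
  C: 9 × 12.011 = 108.099
  H: 14 × 1.008 = 14.112
  N: 2 × 14.007 = 28.014
  O: 2 × 15.999 = 31.998
Sum: 9×12.011 + 14×1.008 + 2×14.007 + 2×15.999 = 182.223 → 182.22 g/mol.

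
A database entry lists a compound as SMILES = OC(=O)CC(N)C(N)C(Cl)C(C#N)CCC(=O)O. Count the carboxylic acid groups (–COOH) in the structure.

The carboxylic acid motif appears at heavy-atom positions 2, 16 in the SMILES.
Other groups present: 1 nitrile, 2 primary amine.
Carboxylic acid count: 2.

2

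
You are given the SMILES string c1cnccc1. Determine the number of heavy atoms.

6

Every atom symbol written in the SMILES (organic subset) is one heavy atom; implicit H are not written.
Heavy atoms by element → C:5, N:1.
Total: 6.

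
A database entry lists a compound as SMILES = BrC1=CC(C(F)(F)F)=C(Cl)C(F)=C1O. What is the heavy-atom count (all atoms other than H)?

14

Every atom symbol written in the SMILES (organic subset) is one heavy atom; implicit H are not written.
Heavy atoms by element → Br:1, C:7, Cl:1, F:4, O:1.
Total: 14.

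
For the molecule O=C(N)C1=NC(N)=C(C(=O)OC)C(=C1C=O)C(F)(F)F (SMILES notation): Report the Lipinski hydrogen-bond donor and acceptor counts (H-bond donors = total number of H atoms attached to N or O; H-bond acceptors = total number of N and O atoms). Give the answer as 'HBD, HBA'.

Donors: find every N or O and count the H atoms it carries.
  atom 1 (O): bond orders sum to 2 → 0 H
  atom 3 (N): bond orders sum to 1 → 2 H
  atom 5 (N): bond orders sum to 3 → 0 H
  atom 7 (N): bond orders sum to 1 → 2 H
  atom 10 (O): bond orders sum to 2 → 0 H
  atom 11 (O): bond orders sum to 2 → 0 H
  atom 16 (O): bond orders sum to 2 → 0 H
Lipinski HBD = 4.
Acceptors: N atoms = 3, O atoms = 4 → HBA = 7.

4, 7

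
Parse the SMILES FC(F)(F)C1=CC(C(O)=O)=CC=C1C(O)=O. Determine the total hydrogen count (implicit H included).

5

Walk through each heavy atom and fill implicit hydrogens from standard valence (C 4, N 3, O 2, S 2, halogen 1):
  atom 1: F (halogen, monovalent) → 0 H
  atom 2: C, bond orders sum to 4 (valence 4) → 0 H
  atom 3: F (halogen, monovalent) → 0 H
  atom 4: F (halogen, monovalent) → 0 H
  atom 5: C, bond orders sum to 4 (valence 4) → 0 H
  atom 6: C, bond orders sum to 3 (valence 4) → 1 H
  atom 7: C, bond orders sum to 4 (valence 4) → 0 H
  atom 8: C, bond orders sum to 4 (valence 4) → 0 H
  atom 9: O, bond orders sum to 1 (valence 2) → 1 H
  atom 10: O, bond orders sum to 2 (valence 2) → 0 H
  atom 11: C, bond orders sum to 3 (valence 4) → 1 H
  atom 12: C, bond orders sum to 3 (valence 4) → 1 H
  atom 13: C, bond orders sum to 4 (valence 4) → 0 H
  atom 14: C, bond orders sum to 4 (valence 4) → 0 H
  atom 15: O, bond orders sum to 1 (valence 2) → 1 H
  atom 16: O, bond orders sum to 2 (valence 2) → 0 H
Total hydrogens: 5.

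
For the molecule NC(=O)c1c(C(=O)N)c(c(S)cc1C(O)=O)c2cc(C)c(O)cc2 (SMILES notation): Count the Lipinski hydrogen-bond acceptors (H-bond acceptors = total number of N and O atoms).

N atoms: 2; O atoms: 5.
Lipinski HBA = 2 + 5 = 7.

7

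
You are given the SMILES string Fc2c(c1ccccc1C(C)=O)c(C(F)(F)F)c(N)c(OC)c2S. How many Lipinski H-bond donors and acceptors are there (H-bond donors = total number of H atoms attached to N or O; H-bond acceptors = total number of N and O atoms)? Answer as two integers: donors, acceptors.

2, 3

Donors: find every N or O and count the H atoms it carries.
  atom 12 (O): bond orders sum to 2 → 0 H
  atom 19 (N): bond orders sum to 1 → 2 H
  atom 21 (O): bond orders sum to 2 → 0 H
Lipinski HBD = 2.
Acceptors: N atoms = 1, O atoms = 2 → HBA = 3.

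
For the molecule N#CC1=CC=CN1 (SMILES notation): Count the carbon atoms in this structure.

Count every carbon token in the SMILES (each C, including those in ring-closure positions and inside branches).
Carbon count: 5.

5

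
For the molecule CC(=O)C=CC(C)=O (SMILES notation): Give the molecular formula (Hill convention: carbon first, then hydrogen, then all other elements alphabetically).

Walk through each heavy atom and fill implicit hydrogens from standard valence (C 4, N 3, O 2, S 2, halogen 1):
  atom 1: C, bond orders sum to 1 (valence 4) → 3 H
  atom 2: C, bond orders sum to 4 (valence 4) → 0 H
  atom 3: O, bond orders sum to 2 (valence 2) → 0 H
  atom 4: C, bond orders sum to 3 (valence 4) → 1 H
  atom 5: C, bond orders sum to 3 (valence 4) → 1 H
  atom 6: C, bond orders sum to 4 (valence 4) → 0 H
  atom 7: C, bond orders sum to 1 (valence 4) → 3 H
  atom 8: O, bond orders sum to 2 (valence 2) → 0 H
Totals → C:6, H:8, O:2.
In Hill order: C6H8O2.

C6H8O2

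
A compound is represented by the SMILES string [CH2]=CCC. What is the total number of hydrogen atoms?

8

Walk through each heavy atom and fill implicit hydrogens from standard valence (C 4, N 3, O 2, S 2, halogen 1):
  atom 1: C with explicit H count 2
  atom 2: C, bond orders sum to 3 (valence 4) → 1 H
  atom 3: C, bond orders sum to 2 (valence 4) → 2 H
  atom 4: C, bond orders sum to 1 (valence 4) → 3 H
Total hydrogens: 8.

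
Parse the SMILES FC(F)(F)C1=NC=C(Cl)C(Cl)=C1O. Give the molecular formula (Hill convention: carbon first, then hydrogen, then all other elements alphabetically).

C6H2Cl2F3NO

Walk through each heavy atom and fill implicit hydrogens from standard valence (C 4, N 3, O 2, S 2, halogen 1):
  atom 1: F (halogen, monovalent) → 0 H
  atom 2: C, bond orders sum to 4 (valence 4) → 0 H
  atom 3: F (halogen, monovalent) → 0 H
  atom 4: F (halogen, monovalent) → 0 H
  atom 5: C, bond orders sum to 4 (valence 4) → 0 H
  atom 6: N, bond orders sum to 3 (valence 3) → 0 H
  atom 7: C, bond orders sum to 3 (valence 4) → 1 H
  atom 8: C, bond orders sum to 4 (valence 4) → 0 H
  atom 9: Cl (halogen, monovalent) → 0 H
  atom 10: C, bond orders sum to 4 (valence 4) → 0 H
  atom 11: Cl (halogen, monovalent) → 0 H
  atom 12: C, bond orders sum to 4 (valence 4) → 0 H
  atom 13: O, bond orders sum to 1 (valence 2) → 1 H
Totals → C:6, H:2, Cl:2, F:3, N:1, O:1.
In Hill order: C6H2Cl2F3NO.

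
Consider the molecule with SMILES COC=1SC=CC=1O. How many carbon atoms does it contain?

5

Count every carbon token in the SMILES (each C, including those in ring-closure positions and inside branches).
Carbon count: 5.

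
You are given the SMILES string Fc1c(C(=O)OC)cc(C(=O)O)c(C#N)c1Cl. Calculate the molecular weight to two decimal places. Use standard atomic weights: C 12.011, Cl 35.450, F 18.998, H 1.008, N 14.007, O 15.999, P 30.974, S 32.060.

257.60 g/mol

First, the molecular formula is C10H5ClFNO4 (counting implicit H from valence).
  C: 10 × 12.011 = 120.110
  Cl: 1 × 35.450 = 35.450
  F: 1 × 18.998 = 18.998
  H: 5 × 1.008 = 5.040
  N: 1 × 14.007 = 14.007
  O: 4 × 15.999 = 63.996
Sum: 10×12.011 + 1×35.450 + 1×18.998 + 5×1.008 + 1×14.007 + 4×15.999 = 257.601 → 257.60 g/mol.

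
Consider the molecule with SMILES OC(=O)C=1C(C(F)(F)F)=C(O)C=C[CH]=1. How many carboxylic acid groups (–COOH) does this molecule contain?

1

The carboxylic acid motif appears at heavy-atom position 2 in the SMILES.
Other groups present: 1 hydroxyl.
Carboxylic acid count: 1.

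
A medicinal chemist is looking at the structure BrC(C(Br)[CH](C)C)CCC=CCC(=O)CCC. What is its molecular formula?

Walk through each heavy atom and fill implicit hydrogens from standard valence (C 4, N 3, O 2, S 2, halogen 1):
  atom 1: Br (halogen, monovalent) → 0 H
  atom 2: C, bond orders sum to 3 (valence 4) → 1 H
  atom 3: C, bond orders sum to 3 (valence 4) → 1 H
  atom 4: Br (halogen, monovalent) → 0 H
  atom 5: C with explicit H count 1
  atom 6: C, bond orders sum to 1 (valence 4) → 3 H
  atom 7: C, bond orders sum to 1 (valence 4) → 3 H
  atom 8: C, bond orders sum to 2 (valence 4) → 2 H
  atom 9: C, bond orders sum to 2 (valence 4) → 2 H
  atom 10: C, bond orders sum to 3 (valence 4) → 1 H
  atom 11: C, bond orders sum to 3 (valence 4) → 1 H
  atom 12: C, bond orders sum to 2 (valence 4) → 2 H
  atom 13: C, bond orders sum to 4 (valence 4) → 0 H
  atom 14: O, bond orders sum to 2 (valence 2) → 0 H
  atom 15: C, bond orders sum to 2 (valence 4) → 2 H
  atom 16: C, bond orders sum to 2 (valence 4) → 2 H
  atom 17: C, bond orders sum to 1 (valence 4) → 3 H
Totals → C:14, H:24, Br:2, O:1.
In Hill order: C14H24Br2O.

C14H24Br2O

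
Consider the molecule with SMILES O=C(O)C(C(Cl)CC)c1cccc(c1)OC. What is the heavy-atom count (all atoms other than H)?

Every atom symbol written in the SMILES (organic subset) is one heavy atom; implicit H are not written.
Heavy atoms by element → C:12, Cl:1, O:3.
Total: 16.

16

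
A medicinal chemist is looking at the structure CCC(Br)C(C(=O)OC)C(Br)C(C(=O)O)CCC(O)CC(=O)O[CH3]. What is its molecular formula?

Walk through each heavy atom and fill implicit hydrogens from standard valence (C 4, N 3, O 2, S 2, halogen 1):
  atom 1: C, bond orders sum to 1 (valence 4) → 3 H
  atom 2: C, bond orders sum to 2 (valence 4) → 2 H
  atom 3: C, bond orders sum to 3 (valence 4) → 1 H
  atom 4: Br (halogen, monovalent) → 0 H
  atom 5: C, bond orders sum to 3 (valence 4) → 1 H
  atom 6: C, bond orders sum to 4 (valence 4) → 0 H
  atom 7: O, bond orders sum to 2 (valence 2) → 0 H
  atom 8: O, bond orders sum to 2 (valence 2) → 0 H
  atom 9: C, bond orders sum to 1 (valence 4) → 3 H
  atom 10: C, bond orders sum to 3 (valence 4) → 1 H
  atom 11: Br (halogen, monovalent) → 0 H
  atom 12: C, bond orders sum to 3 (valence 4) → 1 H
  atom 13: C, bond orders sum to 4 (valence 4) → 0 H
  atom 14: O, bond orders sum to 2 (valence 2) → 0 H
  atom 15: O, bond orders sum to 1 (valence 2) → 1 H
  atom 16: C, bond orders sum to 2 (valence 4) → 2 H
  atom 17: C, bond orders sum to 2 (valence 4) → 2 H
  atom 18: C, bond orders sum to 3 (valence 4) → 1 H
  atom 19: O, bond orders sum to 1 (valence 2) → 1 H
  atom 20: C, bond orders sum to 2 (valence 4) → 2 H
  atom 21: C, bond orders sum to 4 (valence 4) → 0 H
  atom 22: O, bond orders sum to 2 (valence 2) → 0 H
  atom 23: O, bond orders sum to 2 (valence 2) → 0 H
  atom 24: C with explicit H count 3
Totals → C:15, H:24, Br:2, O:7.

C15H24Br2O7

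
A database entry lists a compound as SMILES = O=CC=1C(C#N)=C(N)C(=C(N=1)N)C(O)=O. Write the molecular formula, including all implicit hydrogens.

C8H6N4O3

Walk through each heavy atom and fill implicit hydrogens from standard valence (C 4, N 3, O 2, S 2, halogen 1):
  atom 1: O, bond orders sum to 2 (valence 2) → 0 H
  atom 2: C, bond orders sum to 3 (valence 4) → 1 H
  atom 3: C, bond orders sum to 4 (valence 4) → 0 H
  atom 4: C, bond orders sum to 4 (valence 4) → 0 H
  atom 5: C, bond orders sum to 4 (valence 4) → 0 H
  atom 6: N, bond orders sum to 3 (valence 3) → 0 H
  atom 7: C, bond orders sum to 4 (valence 4) → 0 H
  atom 8: N, bond orders sum to 1 (valence 3) → 2 H
  atom 9: C, bond orders sum to 4 (valence 4) → 0 H
  atom 10: C, bond orders sum to 4 (valence 4) → 0 H
  atom 11: N, bond orders sum to 3 (valence 3) → 0 H
  atom 12: N, bond orders sum to 1 (valence 3) → 2 H
  atom 13: C, bond orders sum to 4 (valence 4) → 0 H
  atom 14: O, bond orders sum to 1 (valence 2) → 1 H
  atom 15: O, bond orders sum to 2 (valence 2) → 0 H
Totals → C:8, H:6, N:4, O:3.
In Hill order: C8H6N4O3.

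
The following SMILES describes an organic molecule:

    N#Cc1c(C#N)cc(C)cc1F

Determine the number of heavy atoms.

Every atom symbol written in the SMILES (organic subset) is one heavy atom; implicit H are not written.
Heavy atoms by element → C:9, F:1, N:2.
Total: 12.

12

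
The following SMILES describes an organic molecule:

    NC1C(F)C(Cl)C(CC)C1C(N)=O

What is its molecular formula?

Walk through each heavy atom and fill implicit hydrogens from standard valence (C 4, N 3, O 2, S 2, halogen 1):
  atom 1: N, bond orders sum to 1 (valence 3) → 2 H
  atom 2: C, bond orders sum to 3 (valence 4) → 1 H
  atom 3: C, bond orders sum to 3 (valence 4) → 1 H
  atom 4: F (halogen, monovalent) → 0 H
  atom 5: C, bond orders sum to 3 (valence 4) → 1 H
  atom 6: Cl (halogen, monovalent) → 0 H
  atom 7: C, bond orders sum to 3 (valence 4) → 1 H
  atom 8: C, bond orders sum to 2 (valence 4) → 2 H
  atom 9: C, bond orders sum to 1 (valence 4) → 3 H
  atom 10: C, bond orders sum to 3 (valence 4) → 1 H
  atom 11: C, bond orders sum to 4 (valence 4) → 0 H
  atom 12: N, bond orders sum to 1 (valence 3) → 2 H
  atom 13: O, bond orders sum to 2 (valence 2) → 0 H
Totals → C:8, H:14, Cl:1, F:1, N:2, O:1.
In Hill order: C8H14ClFN2O.

C8H14ClFN2O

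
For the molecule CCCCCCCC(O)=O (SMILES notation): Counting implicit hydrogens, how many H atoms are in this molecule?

Walk through each heavy atom and fill implicit hydrogens from standard valence (C 4, N 3, O 2, S 2, halogen 1):
  atom 1: C, bond orders sum to 1 (valence 4) → 3 H
  atom 2: C, bond orders sum to 2 (valence 4) → 2 H
  atom 3: C, bond orders sum to 2 (valence 4) → 2 H
  atom 4: C, bond orders sum to 2 (valence 4) → 2 H
  atom 5: C, bond orders sum to 2 (valence 4) → 2 H
  atom 6: C, bond orders sum to 2 (valence 4) → 2 H
  atom 7: C, bond orders sum to 2 (valence 4) → 2 H
  atom 8: C, bond orders sum to 4 (valence 4) → 0 H
  atom 9: O, bond orders sum to 1 (valence 2) → 1 H
  atom 10: O, bond orders sum to 2 (valence 2) → 0 H
Total hydrogens: 16.

16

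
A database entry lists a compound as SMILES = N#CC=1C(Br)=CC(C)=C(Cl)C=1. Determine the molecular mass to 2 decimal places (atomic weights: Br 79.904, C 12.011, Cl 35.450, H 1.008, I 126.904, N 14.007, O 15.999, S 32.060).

First, the molecular formula is C8H5BrClN (counting implicit H from valence).
  Br: 1 × 79.904 = 79.904
  C: 8 × 12.011 = 96.088
  Cl: 1 × 35.450 = 35.450
  H: 5 × 1.008 = 5.040
  N: 1 × 14.007 = 14.007
Sum: 1×79.904 + 8×12.011 + 1×35.450 + 5×1.008 + 1×14.007 = 230.489 → 230.49 g/mol.

230.49 g/mol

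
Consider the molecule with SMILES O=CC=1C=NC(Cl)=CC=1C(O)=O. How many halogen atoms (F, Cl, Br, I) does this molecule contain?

Halogen atoms appear at heavy-atom position 7 (1×Cl).
Other groups present: 1 aldehyde, 1 carboxylic acid.
Halogen count: 1.

1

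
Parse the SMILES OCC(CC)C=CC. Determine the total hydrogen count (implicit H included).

Walk through each heavy atom and fill implicit hydrogens from standard valence (C 4, N 3, O 2, S 2, halogen 1):
  atom 1: O, bond orders sum to 1 (valence 2) → 1 H
  atom 2: C, bond orders sum to 2 (valence 4) → 2 H
  atom 3: C, bond orders sum to 3 (valence 4) → 1 H
  atom 4: C, bond orders sum to 2 (valence 4) → 2 H
  atom 5: C, bond orders sum to 1 (valence 4) → 3 H
  atom 6: C, bond orders sum to 3 (valence 4) → 1 H
  atom 7: C, bond orders sum to 3 (valence 4) → 1 H
  atom 8: C, bond orders sum to 1 (valence 4) → 3 H
Total hydrogens: 14.

14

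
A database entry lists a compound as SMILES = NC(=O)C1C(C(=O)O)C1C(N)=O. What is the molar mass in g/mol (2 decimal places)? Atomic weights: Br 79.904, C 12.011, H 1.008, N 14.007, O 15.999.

First, the molecular formula is C6H8N2O4 (counting implicit H from valence).
  C: 6 × 12.011 = 72.066
  H: 8 × 1.008 = 8.064
  N: 2 × 14.007 = 28.014
  O: 4 × 15.999 = 63.996
Sum: 6×12.011 + 8×1.008 + 2×14.007 + 4×15.999 = 172.140 → 172.14 g/mol.

172.14 g/mol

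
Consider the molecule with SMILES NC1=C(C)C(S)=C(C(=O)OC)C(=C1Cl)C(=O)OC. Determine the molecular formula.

C11H12ClNO4S

Walk through each heavy atom and fill implicit hydrogens from standard valence (C 4, N 3, O 2, S 2, halogen 1):
  atom 1: N, bond orders sum to 1 (valence 3) → 2 H
  atom 2: C, bond orders sum to 4 (valence 4) → 0 H
  atom 3: C, bond orders sum to 4 (valence 4) → 0 H
  atom 4: C, bond orders sum to 1 (valence 4) → 3 H
  atom 5: C, bond orders sum to 4 (valence 4) → 0 H
  atom 6: S, bond orders sum to 1 (valence 2) → 1 H
  atom 7: C, bond orders sum to 4 (valence 4) → 0 H
  atom 8: C, bond orders sum to 4 (valence 4) → 0 H
  atom 9: O, bond orders sum to 2 (valence 2) → 0 H
  atom 10: O, bond orders sum to 2 (valence 2) → 0 H
  atom 11: C, bond orders sum to 1 (valence 4) → 3 H
  atom 12: C, bond orders sum to 4 (valence 4) → 0 H
  atom 13: C, bond orders sum to 4 (valence 4) → 0 H
  atom 14: Cl (halogen, monovalent) → 0 H
  atom 15: C, bond orders sum to 4 (valence 4) → 0 H
  atom 16: O, bond orders sum to 2 (valence 2) → 0 H
  atom 17: O, bond orders sum to 2 (valence 2) → 0 H
  atom 18: C, bond orders sum to 1 (valence 4) → 3 H
Totals → C:11, H:12, Cl:1, N:1, O:4, S:1.
In Hill order: C11H12ClNO4S.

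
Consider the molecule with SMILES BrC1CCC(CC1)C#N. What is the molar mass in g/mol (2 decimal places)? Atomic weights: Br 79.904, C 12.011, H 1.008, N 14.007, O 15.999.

First, the molecular formula is C7H10BrN (counting implicit H from valence).
  Br: 1 × 79.904 = 79.904
  C: 7 × 12.011 = 84.077
  H: 10 × 1.008 = 10.080
  N: 1 × 14.007 = 14.007
Sum: 1×79.904 + 7×12.011 + 10×1.008 + 1×14.007 = 188.068 → 188.07 g/mol.

188.07 g/mol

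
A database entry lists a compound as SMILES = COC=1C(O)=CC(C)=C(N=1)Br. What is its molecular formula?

C7H8BrNO2

Walk through each heavy atom and fill implicit hydrogens from standard valence (C 4, N 3, O 2, S 2, halogen 1):
  atom 1: C, bond orders sum to 1 (valence 4) → 3 H
  atom 2: O, bond orders sum to 2 (valence 2) → 0 H
  atom 3: C, bond orders sum to 4 (valence 4) → 0 H
  atom 4: C, bond orders sum to 4 (valence 4) → 0 H
  atom 5: O, bond orders sum to 1 (valence 2) → 1 H
  atom 6: C, bond orders sum to 3 (valence 4) → 1 H
  atom 7: C, bond orders sum to 4 (valence 4) → 0 H
  atom 8: C, bond orders sum to 1 (valence 4) → 3 H
  atom 9: C, bond orders sum to 4 (valence 4) → 0 H
  atom 10: N, bond orders sum to 3 (valence 3) → 0 H
  atom 11: Br (halogen, monovalent) → 0 H
Totals → C:7, H:8, Br:1, N:1, O:2.
In Hill order: C7H8BrNO2.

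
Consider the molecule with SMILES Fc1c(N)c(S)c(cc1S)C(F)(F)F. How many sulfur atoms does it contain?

2

Scan the SMILES for S atoms (remember two-letter symbols like Cl and Br are single atoms).
Sulfur count: 2.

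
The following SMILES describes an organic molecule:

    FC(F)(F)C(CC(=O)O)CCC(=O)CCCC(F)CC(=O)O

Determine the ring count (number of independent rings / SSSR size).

In SMILES, each pair of matching ring-closure digits denotes one ring-closing bond; the number of such bonds equals the number of independent rings.
Ring-closure bonds here: 0.

0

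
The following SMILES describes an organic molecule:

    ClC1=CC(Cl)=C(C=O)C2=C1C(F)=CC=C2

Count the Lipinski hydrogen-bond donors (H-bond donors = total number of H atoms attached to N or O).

0

Donors: find every N or O and count the H atoms it carries.
  atom 8 (O): bond orders sum to 2 → 0 H
Lipinski HBD = 0.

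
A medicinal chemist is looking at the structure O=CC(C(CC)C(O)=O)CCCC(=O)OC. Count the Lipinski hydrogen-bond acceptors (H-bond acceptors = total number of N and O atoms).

N atoms: 0; O atoms: 5.
Lipinski HBA = 0 + 5 = 5.

5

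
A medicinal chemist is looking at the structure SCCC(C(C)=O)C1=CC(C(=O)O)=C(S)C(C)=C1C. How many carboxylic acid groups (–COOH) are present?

The carboxylic acid motif appears at heavy-atom position 11 in the SMILES.
Other groups present: 1 ketone, 2 thiol.
Carboxylic acid count: 1.

1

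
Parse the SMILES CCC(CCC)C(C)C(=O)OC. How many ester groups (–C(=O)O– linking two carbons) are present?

1

The ester motif appears at heavy-atom position 9 in the SMILES.
Ester count: 1.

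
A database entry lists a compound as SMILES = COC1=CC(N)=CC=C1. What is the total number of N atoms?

1

Scan the SMILES for N atoms (remember two-letter symbols like Cl and Br are single atoms).
Nitrogen count: 1.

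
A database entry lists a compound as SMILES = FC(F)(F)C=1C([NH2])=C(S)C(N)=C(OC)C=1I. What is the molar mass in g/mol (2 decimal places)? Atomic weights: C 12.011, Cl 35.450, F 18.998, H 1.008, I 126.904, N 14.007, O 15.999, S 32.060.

First, the molecular formula is C8H8F3IN2OS (counting implicit H from valence).
  C: 8 × 12.011 = 96.088
  F: 3 × 18.998 = 56.994
  H: 8 × 1.008 = 8.064
  I: 1 × 126.904 = 126.904
  N: 2 × 14.007 = 28.014
  O: 1 × 15.999 = 15.999
  S: 1 × 32.060 = 32.060
Sum: 8×12.011 + 3×18.998 + 8×1.008 + 1×126.904 + 2×14.007 + 1×15.999 + 1×32.060 = 364.123 → 364.12 g/mol.

364.12 g/mol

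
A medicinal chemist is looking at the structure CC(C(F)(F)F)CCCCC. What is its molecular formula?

C8H15F3

Walk through each heavy atom and fill implicit hydrogens from standard valence (C 4, N 3, O 2, S 2, halogen 1):
  atom 1: C, bond orders sum to 1 (valence 4) → 3 H
  atom 2: C, bond orders sum to 3 (valence 4) → 1 H
  atom 3: C, bond orders sum to 4 (valence 4) → 0 H
  atom 4: F (halogen, monovalent) → 0 H
  atom 5: F (halogen, monovalent) → 0 H
  atom 6: F (halogen, monovalent) → 0 H
  atom 7: C, bond orders sum to 2 (valence 4) → 2 H
  atom 8: C, bond orders sum to 2 (valence 4) → 2 H
  atom 9: C, bond orders sum to 2 (valence 4) → 2 H
  atom 10: C, bond orders sum to 2 (valence 4) → 2 H
  atom 11: C, bond orders sum to 1 (valence 4) → 3 H
Totals → C:8, H:15, F:3.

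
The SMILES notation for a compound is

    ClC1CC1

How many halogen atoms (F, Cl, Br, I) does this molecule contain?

1

Halogen atoms appear at heavy-atom position 1 (1×Cl).
Halogen count: 1.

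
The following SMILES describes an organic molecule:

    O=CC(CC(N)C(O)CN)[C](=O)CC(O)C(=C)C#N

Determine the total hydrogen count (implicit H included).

Walk through each heavy atom and fill implicit hydrogens from standard valence (C 4, N 3, O 2, S 2, halogen 1):
  atom 1: O, bond orders sum to 2 (valence 2) → 0 H
  atom 2: C, bond orders sum to 3 (valence 4) → 1 H
  atom 3: C, bond orders sum to 3 (valence 4) → 1 H
  atom 4: C, bond orders sum to 2 (valence 4) → 2 H
  atom 5: C, bond orders sum to 3 (valence 4) → 1 H
  atom 6: N, bond orders sum to 1 (valence 3) → 2 H
  atom 7: C, bond orders sum to 3 (valence 4) → 1 H
  atom 8: O, bond orders sum to 1 (valence 2) → 1 H
  atom 9: C, bond orders sum to 2 (valence 4) → 2 H
  atom 10: N, bond orders sum to 1 (valence 3) → 2 H
  atom 11: C with explicit H count 0
  atom 12: O, bond orders sum to 2 (valence 2) → 0 H
  atom 13: C, bond orders sum to 2 (valence 4) → 2 H
  atom 14: C, bond orders sum to 3 (valence 4) → 1 H
  atom 15: O, bond orders sum to 1 (valence 2) → 1 H
  atom 16: C, bond orders sum to 4 (valence 4) → 0 H
  atom 17: C, bond orders sum to 2 (valence 4) → 2 H
  atom 18: C, bond orders sum to 4 (valence 4) → 0 H
  atom 19: N, bond orders sum to 3 (valence 3) → 0 H
Total hydrogens: 19.

19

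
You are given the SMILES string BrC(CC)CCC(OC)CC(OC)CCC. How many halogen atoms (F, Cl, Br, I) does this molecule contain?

1

Halogen atoms appear at heavy-atom position 1 (1×Br).
Other groups present: 2 ether.
Halogen count: 1.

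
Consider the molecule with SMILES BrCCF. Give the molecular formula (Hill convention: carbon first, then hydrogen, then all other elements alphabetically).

Walk through each heavy atom and fill implicit hydrogens from standard valence (C 4, N 3, O 2, S 2, halogen 1):
  atom 1: Br (halogen, monovalent) → 0 H
  atom 2: C, bond orders sum to 2 (valence 4) → 2 H
  atom 3: C, bond orders sum to 2 (valence 4) → 2 H
  atom 4: F (halogen, monovalent) → 0 H
Totals → C:2, H:4, Br:1, F:1.
In Hill order: C2H4BrF.

C2H4BrF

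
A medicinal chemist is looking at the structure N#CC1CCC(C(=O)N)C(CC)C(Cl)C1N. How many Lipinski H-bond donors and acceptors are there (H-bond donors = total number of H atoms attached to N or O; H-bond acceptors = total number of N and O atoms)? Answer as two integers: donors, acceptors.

Donors: find every N or O and count the H atoms it carries.
  atom 1 (N): bond orders sum to 3 → 0 H
  atom 8 (O): bond orders sum to 2 → 0 H
  atom 9 (N): bond orders sum to 1 → 2 H
  atom 16 (N): bond orders sum to 1 → 2 H
Lipinski HBD = 4.
Acceptors: N atoms = 3, O atoms = 1 → HBA = 4.

4, 4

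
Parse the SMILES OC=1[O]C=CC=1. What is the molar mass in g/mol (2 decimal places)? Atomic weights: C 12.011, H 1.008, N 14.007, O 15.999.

First, the molecular formula is C4H4O2 (counting implicit H from valence).
  C: 4 × 12.011 = 48.044
  H: 4 × 1.008 = 4.032
  O: 2 × 15.999 = 31.998
Sum: 4×12.011 + 4×1.008 + 2×15.999 = 84.074 → 84.07 g/mol.

84.07 g/mol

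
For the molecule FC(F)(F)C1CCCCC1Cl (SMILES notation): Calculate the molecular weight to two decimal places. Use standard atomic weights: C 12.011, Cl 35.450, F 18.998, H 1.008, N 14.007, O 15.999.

First, the molecular formula is C7H10ClF3 (counting implicit H from valence).
  C: 7 × 12.011 = 84.077
  Cl: 1 × 35.450 = 35.450
  F: 3 × 18.998 = 56.994
  H: 10 × 1.008 = 10.080
Sum: 7×12.011 + 1×35.450 + 3×18.998 + 10×1.008 = 186.601 → 186.60 g/mol.

186.60 g/mol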